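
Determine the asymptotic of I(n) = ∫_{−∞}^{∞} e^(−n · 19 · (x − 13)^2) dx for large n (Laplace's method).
I(n) = sqrt(π/(19n))

Here φ(x) = 19 · (x − 13)^2 has its unique minimum at x* = 13 with φ(x*) = 0 and φ''(x*) = 38. Laplace's method gives
  I(n) ~ e^(−n φ(x*)) · sqrt(2π / (n · φ''(x*))) = sqrt(2π / (38n)) = sqrt(π/(19n)).
This is exact: substituting u = (x − 13)·sqrt(19n) gives I(n) = (1/sqrt(19n)) ∫_{−∞}^{∞} e^(−u^2) du = sqrt(π/(19n)).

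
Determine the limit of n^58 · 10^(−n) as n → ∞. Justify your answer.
lim = 0

Exponentials with base > 1 dominate every fixed polynomial: for any fixed c, n^c / 10^n → 0 as n → ∞ (e.g. by the ratio test, or by writing 10^n = e^(n ln 10) and noting e^(n ln 10) / n^c → ∞). Hence n^58 · 10^(−n) = n^58 / 10^n → 0.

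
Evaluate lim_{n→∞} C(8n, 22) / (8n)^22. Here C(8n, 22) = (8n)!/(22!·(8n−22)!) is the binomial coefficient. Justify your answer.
lim = 1/22! = 1/1124000727777607680000

With N = 8n → ∞: C(N, 22) / N^22 = [N(N−1)…(N−21)] / (22! · N^22) = (1/22!) · 1 · (1 − 1/(8n)) · … · (1 − 21/(8n)). Each factor → 1 as N → ∞, so the limit is 1/22! = 1/1124000727777607680000.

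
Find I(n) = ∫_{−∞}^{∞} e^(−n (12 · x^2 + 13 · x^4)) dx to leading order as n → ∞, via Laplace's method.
I(n) ~ sqrt(π/(12n))

φ(x) = 12 · x^2 + 13 · x^4 has its unique global minimum at x* = 0 (since φ'(x) = 24x + 52x^3 = 0 only at x = 0 for real x with both coefficients positive, and φ → ∞ as |x| → ∞). At x* = 0, φ(0) = 0 and φ''(0) = 24. Laplace's method then gives
  I(n) ~ sqrt(2π / (n · φ''(0))) · e^(−n φ(0)) = sqrt(2π / (24n)) = sqrt(π/(12n)).
The 13 · x^4 term contributes only at subleading order (an O(1/n) relative correction).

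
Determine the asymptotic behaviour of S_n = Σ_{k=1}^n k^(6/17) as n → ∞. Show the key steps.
S_n ~ (17/23) · n^(23/17)

Integral comparison: Σ_{k=1}^n k^(6/17) = ∫_0^n x^(6/17) dx + O(n^(6/17)). The integral is n^(1 + 6/17) / (1 + 6/17) = n^((6+17)/17) / ((6+17)/17) = (17/23) · n^(23/17).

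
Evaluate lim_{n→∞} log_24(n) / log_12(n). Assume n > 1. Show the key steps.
lim = ln(12) / ln(24) = log_24(12)

Change of base: log_24(n) = ln n / ln 24 and log_12(n) = ln n / ln 12. The ratio is (ln n / ln 24) · (ln 12 / ln n) = ln 12 / ln 24, a constant independent of n. So the limit is ln 12 / ln 24 = log_24(12).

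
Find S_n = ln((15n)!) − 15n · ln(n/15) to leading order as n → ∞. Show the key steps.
S_n ~ 15n · (ln 225 − 1) + O(ln n)

Stirling: ln((15n)!) = 15n ln(15n) − 15n + O(ln n).
  S_n = 15n ln(15n) − 15n − 15n ln(n/15) + O(ln n)
      = 15n ln(15n) − 15n ln n + 15n ln 15 − 15n + O(ln n)
      = 15n ln 15 + 15n ln 15 − 15n + O(ln n)
      = 15n (ln 225 − 1) + O(ln n).
Numerically ln(225) − 1 ≈ 4.4161.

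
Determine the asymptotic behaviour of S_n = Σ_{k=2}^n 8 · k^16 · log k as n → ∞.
S_n ~ 8 · n^17 log n / 17 − 8 · n^17 / 289

By integral comparison, S_n = ∫_1^n 8 · x^16 · log x dx + O(n^16 · log n). For the integral, ∫ x^16 log x dx = n^17 log n / 17 − n^17/289 (integration by parts). Hence S_n ~ 8 · n^17 log n / 17 − 8 · n^17 / 289.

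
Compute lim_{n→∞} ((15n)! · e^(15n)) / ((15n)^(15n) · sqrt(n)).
lim = sqrt(2π·15)

Stirling: (15n)! ~ sqrt(2π·15n) · (15n/e)^(15n). Hence
  (15n)! · e^(15n) / (15n)^(15n) ~ sqrt(2π·15n).
Dividing by sqrt(n): sqrt(2π·15n) / sqrt(n) = sqrt(2π·15) · n^((1−1)/2), so the limit is sqrt(2π·15).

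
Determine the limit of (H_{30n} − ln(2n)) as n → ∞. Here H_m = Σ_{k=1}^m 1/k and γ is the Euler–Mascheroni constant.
lim = ln 15 + γ

By Euler-Maclaurin, H_m = ln m + γ + O(1/m). So
  H_{30n} − ln(2n) = ln(30n) + γ − ln(2n) + O(1/n)
                       = ln(30/2) + γ + O(1/n).
Hence the limit is ln(30/2) + γ (= ln 15).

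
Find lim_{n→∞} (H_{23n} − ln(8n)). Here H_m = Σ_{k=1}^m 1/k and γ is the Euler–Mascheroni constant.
lim = ln(23/8) + γ

By Euler-Maclaurin, H_m = ln m + γ + O(1/m). So
  H_{23n} − ln(8n) = ln(23n) + γ − ln(8n) + O(1/n)
                       = ln(23/8) + γ + O(1/n).
Hence the limit is ln(23/8) + γ.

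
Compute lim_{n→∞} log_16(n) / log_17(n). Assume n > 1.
lim = ln(17) / ln(16) = log_16(17)

Change of base: log_16(n) = ln n / ln 16 and log_17(n) = ln n / ln 17. The ratio is (ln n / ln 16) · (ln 17 / ln n) = ln 17 / ln 16, a constant independent of n. So the limit is ln 17 / ln 16 = log_16(17).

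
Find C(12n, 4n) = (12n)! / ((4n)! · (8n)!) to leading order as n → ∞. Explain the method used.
C(12n, 4n) ~ (27/4)^(4n) · sqrt(3/(4π·4n))

Write N = 4n. Apply Stirling to each factorial:
  (3N)! ~ sqrt(2π·3N) · (3N/e)^(3N),
  N! ~ sqrt(2π N) · (N/e)^N,
  (2N)! ~ sqrt(2π·2N) · (2N/e)^(2N).
The exponential factors combine to (3N)^(3N) / (N^N · (2N)^(2N)) = 3^(3N)/2^(2N) = (3^3/2^2)^N = (27/4)^N.
The square-root prefactors combine to sqrt(2π·3N) / (sqrt(2π N)·sqrt(2π·2N)) = sqrt(3 / (2π·2·N)) = sqrt(3/(4π·4n)).
Substituting N = 4n: C(12n, 4n) ~ (27/4)^(4n) · sqrt(3/(4π·4n)).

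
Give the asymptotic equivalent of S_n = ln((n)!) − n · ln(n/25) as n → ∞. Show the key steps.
S_n ~ n · (ln 25 − 1) + O(ln n)

Stirling: ln((n)!) = n ln(n) − n + O(ln n).
  S_n = n ln(n) − n − n ln(n/25) + O(ln n)
      = n ln(n) − n ln n + n ln 25 − n + O(ln n)
      = n ln 25 − n + O(ln n)
      = n (ln 25 − 1) + O(ln n).
Numerically ln(25) − 1 ≈ 2.2189.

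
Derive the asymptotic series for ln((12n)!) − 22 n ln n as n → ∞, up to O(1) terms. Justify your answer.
ln((12n)!) − 22 n ln n = −10 n ln n + 12(ln 12 − 1) n + (1/2) ln(2π·12n) + O(1/n)

Stirling: ln((12n)!) = 12n ln(12n) − 12n + (1/2) ln(2π·12n) + O(1/n).
Expand 12n ln(12n) = 12n (ln n + ln 12) = 12n ln n + 12n ln 12.
Subtract 22n ln n: leading term is (12 − 22) n ln n = −10 n ln n. The next term is 12n ln 12 − 12n = 12(ln 12 − 1) n. Then the (1/2) ln(2π·12n) correction.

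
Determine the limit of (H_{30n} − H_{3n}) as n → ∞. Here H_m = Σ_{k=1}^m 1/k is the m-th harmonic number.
lim = ln(30/3) = ln 10

Euler-Maclaurin gives H_m = ln m + γ + 1/(2m) + O(1/m^2). The γ and O(1/m) terms cancel in the difference:
  H_{30n} − H_{3n} = ln(30n) − ln(3n) + O(1/n) = ln(30/3) + O(1/n).
Hence the limit is ln(30/3) = ln 10.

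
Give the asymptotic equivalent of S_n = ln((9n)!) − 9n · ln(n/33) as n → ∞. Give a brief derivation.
S_n ~ 9n · (ln 297 − 1) + O(ln n)

Stirling: ln((9n)!) = 9n ln(9n) − 9n + O(ln n).
  S_n = 9n ln(9n) − 9n − 9n ln(n/33) + O(ln n)
      = 9n ln(9n) − 9n ln n + 9n ln 33 − 9n + O(ln n)
      = 9n ln 9 + 9n ln 33 − 9n + O(ln n)
      = 9n (ln 297 − 1) + O(ln n).
Numerically ln(297) − 1 ≈ 4.6937.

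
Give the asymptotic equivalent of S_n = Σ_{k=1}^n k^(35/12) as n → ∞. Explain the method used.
S_n ~ (12/47) · n^(47/12)

Integral comparison: Σ_{k=1}^n k^(35/12) = ∫_0^n x^(35/12) dx + O(n^(35/12)). The integral is n^(1 + 35/12) / (1 + 35/12) = n^((35+12)/12) / ((35+12)/12) = (12/47) · n^(47/12).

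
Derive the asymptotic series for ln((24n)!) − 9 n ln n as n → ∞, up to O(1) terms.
ln((24n)!) − 9 n ln n = 15 n ln n + 24(ln 24 − 1) n + (1/2) ln(2π·24n) + O(1/n)

Stirling: ln((24n)!) = 24n ln(24n) − 24n + (1/2) ln(2π·24n) + O(1/n).
Expand 24n ln(24n) = 24n (ln n + ln 24) = 24n ln n + 24n ln 24.
Subtract 9n ln n: leading term is (24 − 9) n ln n = 15 n ln n. The next term is 24n ln 24 − 24n = 24(ln 24 − 1) n. Then the (1/2) ln(2π·24n) correction.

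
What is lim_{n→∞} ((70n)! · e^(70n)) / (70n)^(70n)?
lim = ∞

Stirling: (70n)! ~ sqrt(2π·70n) · (70n/e)^(70n). Hence
  (70n)! · e^(70n) / (70n)^(70n) ~ sqrt(2π·70n) = sqrt(2π·70) · sqrt(n) → ∞.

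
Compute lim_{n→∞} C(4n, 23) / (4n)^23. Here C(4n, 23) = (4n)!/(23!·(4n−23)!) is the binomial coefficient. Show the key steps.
lim = 1/23! = 1/25852016738884976640000

With N = 4n → ∞: C(N, 23) / N^23 = [N(N−1)…(N−22)] / (23! · N^23) = (1/23!) · 1 · (1 − 1/(4n)) · … · (1 − 22/(4n)). Each factor → 1 as N → ∞, so the limit is 1/23! = 1/25852016738884976640000.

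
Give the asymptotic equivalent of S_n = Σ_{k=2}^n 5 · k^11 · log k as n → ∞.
S_n ~ 5 · n^12 log n / 12 − 5 · n^12 / 144

By integral comparison, S_n = ∫_1^n 5 · x^11 · log x dx + O(n^11 · log n). For the integral, ∫ x^11 log x dx = n^12 log n / 12 − n^12/144 (integration by parts). Hence S_n ~ 5 · n^12 log n / 12 − 5 · n^12 / 144.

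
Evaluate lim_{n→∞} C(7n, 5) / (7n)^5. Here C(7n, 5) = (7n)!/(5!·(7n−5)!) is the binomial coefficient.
lim = 1/5! = 1/120

With N = 7n → ∞: C(N, 5) / N^5 = [N(N−1)…(N−4)] / (5! · N^5) = (1/5!) · 1 · (1 − 1/(7n)) · (1 − 2/(7n)) · (1 − 3/(7n)) · (1 − 4/(7n)). Each factor → 1 as N → ∞, so the limit is 1/5! = 1/120.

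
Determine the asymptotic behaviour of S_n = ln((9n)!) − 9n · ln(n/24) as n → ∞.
S_n ~ 9n · (ln 216 − 1) + O(ln n)

Stirling: ln((9n)!) = 9n ln(9n) − 9n + O(ln n).
  S_n = 9n ln(9n) − 9n − 9n ln(n/24) + O(ln n)
      = 9n ln(9n) − 9n ln n + 9n ln 24 − 9n + O(ln n)
      = 9n ln 9 + 9n ln 24 − 9n + O(ln n)
      = 9n (ln 216 − 1) + O(ln n).
Numerically ln(216) − 1 ≈ 4.3753.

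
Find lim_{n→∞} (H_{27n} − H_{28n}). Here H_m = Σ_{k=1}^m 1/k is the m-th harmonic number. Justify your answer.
lim = ln(27/28)

Euler-Maclaurin gives H_m = ln m + γ + 1/(2m) + O(1/m^2). The γ and O(1/m) terms cancel in the difference:
  H_{27n} − H_{28n} = ln(27n) − ln(28n) + O(1/n) = ln(27/28) + O(1/n).
Hence the limit is ln(27/28).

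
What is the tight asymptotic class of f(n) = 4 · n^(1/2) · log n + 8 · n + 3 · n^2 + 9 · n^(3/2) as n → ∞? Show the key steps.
f(n) ∈ Θ(n^2)

Compare the terms by growth order. For large n, n^a · (log n)^b dominates n^a' · (log n)^b' iff a > a', or (a = a' and b > b'). Ranking the 4 terms shows the dominant one is 3 · n^2. Hence f(n) ∈ Θ(n^2).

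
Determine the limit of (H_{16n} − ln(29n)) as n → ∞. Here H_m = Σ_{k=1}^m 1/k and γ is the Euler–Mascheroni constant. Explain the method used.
lim = ln(16/29) + γ

By Euler-Maclaurin, H_m = ln m + γ + O(1/m). So
  H_{16n} − ln(29n) = ln(16n) + γ − ln(29n) + O(1/n)
                       = ln(16/29) + γ + O(1/n).
Hence the limit is ln(16/29) + γ.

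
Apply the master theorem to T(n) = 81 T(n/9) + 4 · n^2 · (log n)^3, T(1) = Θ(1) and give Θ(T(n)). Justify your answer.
T(n) = Θ(n^2 · (log n)^4)

Here log_9 81 = 2 and f(n) = 4 · n^2 · (log n)^3 = Θ(n^(log_9 81) · (log n)^3). This is the extended Case 2 of the master theorem (f matches the critical exponent up to log factors), giving T(n) = Θ(n^(log_9 81) · (log n)^(3+1)) = Θ(n^2 · (log n)^4).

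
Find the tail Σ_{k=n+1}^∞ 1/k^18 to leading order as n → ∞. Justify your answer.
Σ_{k>n} 1/k^18 ~ 1/(17 · n^17)

Compare to the integral: ∫_{n}^∞ x^(−18) dx = [−x^(−17)/17]_{n}^∞ = 1/((18−1)·n^17). Euler-Maclaurin then gives
  Σ_{k>n} 1/k^18 = ∫_{n}^∞ dx/x^18 − 1/(2·n^18) + O(1/n^19).
(Equivalently this is ζ(18) − Σ_{k≤n} 1/k^18.)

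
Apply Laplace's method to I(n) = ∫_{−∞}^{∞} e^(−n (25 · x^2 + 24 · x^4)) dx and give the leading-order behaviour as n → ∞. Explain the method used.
I(n) ~ sqrt(π/(25n))

φ(x) = 25 · x^2 + 24 · x^4 has its unique global minimum at x* = 0 (since φ'(x) = 50x + 96x^3 = 0 only at x = 0 for real x with both coefficients positive, and φ → ∞ as |x| → ∞). At x* = 0, φ(0) = 0 and φ''(0) = 50. Laplace's method then gives
  I(n) ~ sqrt(2π / (n · φ''(0))) · e^(−n φ(0)) = sqrt(2π / (50n)) = sqrt(π/(25n)).
The 24 · x^4 term contributes only at subleading order (an O(1/n) relative correction).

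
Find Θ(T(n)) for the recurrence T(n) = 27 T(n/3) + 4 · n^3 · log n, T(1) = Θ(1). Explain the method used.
T(n) = Θ(n^3 · (log n)^2)

Here log_3 27 = 3 and f(n) = 4 · n^3 · log n = Θ(n^(log_3 27) · (log n)^1). This is the extended Case 2 of the master theorem (f matches the critical exponent up to log factors), giving T(n) = Θ(n^(log_3 27) · (log n)^(1+1)) = Θ(n^3 · (log n)^2).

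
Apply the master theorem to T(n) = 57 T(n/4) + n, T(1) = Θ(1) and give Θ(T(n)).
T(n) = Θ(n^(log_4 57))

Master theorem: compare f(n) = n to n^(log_4 57) where log_4 57 ≈ 2.916. Since 1 < log_4 57, we have f(n) = O(n^(log_4 57 − ε)) for some ε > 0 — Case 1. Hence T(n) = Θ(n^(log_4 57)).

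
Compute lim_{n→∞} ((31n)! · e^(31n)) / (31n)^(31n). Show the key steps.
lim = ∞

Stirling: (31n)! ~ sqrt(2π·31n) · (31n/e)^(31n). Hence
  (31n)! · e^(31n) / (31n)^(31n) ~ sqrt(2π·31n) = sqrt(2π·31) · sqrt(n) → ∞.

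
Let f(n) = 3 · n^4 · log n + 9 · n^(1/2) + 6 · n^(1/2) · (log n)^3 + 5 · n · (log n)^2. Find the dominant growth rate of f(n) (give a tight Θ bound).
f(n) ∈ Θ(n^4 · log n)

Compare the terms by growth order. For large n, n^a · (log n)^b dominates n^a' · (log n)^b' iff a > a', or (a = a' and b > b'). Ranking the 4 terms shows the dominant one is 3 · n^4 · log n. Hence f(n) ∈ Θ(n^4 · log n).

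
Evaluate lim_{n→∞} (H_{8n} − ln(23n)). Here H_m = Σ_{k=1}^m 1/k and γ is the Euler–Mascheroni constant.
lim = ln(8/23) + γ

By Euler-Maclaurin, H_m = ln m + γ + O(1/m). So
  H_{8n} − ln(23n) = ln(8n) + γ − ln(23n) + O(1/n)
                       = ln(8/23) + γ + O(1/n).
Hence the limit is ln(8/23) + γ.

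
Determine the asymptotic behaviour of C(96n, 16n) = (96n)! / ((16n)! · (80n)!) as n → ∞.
C(96n, 16n) ~ (46656/3125)^(16n) · sqrt(3/(5π·16n))

Write N = 16n. Apply Stirling to each factorial:
  (6N)! ~ sqrt(2π·6N) · (6N/e)^(6N),
  N! ~ sqrt(2π N) · (N/e)^N,
  (5N)! ~ sqrt(2π·5N) · (5N/e)^(5N).
The exponential factors combine to (6N)^(6N) / (N^N · (5N)^(5N)) = 6^(6N)/5^(5N) = (6^6/5^5)^N = (46656/3125)^N.
The square-root prefactors combine to sqrt(2π·6N) / (sqrt(2π N)·sqrt(2π·5N)) = sqrt(6 / (2π·5·N)) = sqrt(3/(5π·16n)).
Substituting N = 16n: C(96n, 16n) ~ (46656/3125)^(16n) · sqrt(3/(5π·16n)).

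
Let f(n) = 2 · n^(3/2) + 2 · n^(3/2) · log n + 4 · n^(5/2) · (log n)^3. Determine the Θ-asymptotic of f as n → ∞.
f(n) ∈ Θ(n^(5/2) · (log n)^3)

Compare the terms by growth order. For large n, n^a · (log n)^b dominates n^a' · (log n)^b' iff a > a', or (a = a' and b > b'). Ranking the 3 terms shows the dominant one is 4 · n^(5/2) · (log n)^3. Hence f(n) ∈ Θ(n^(5/2) · (log n)^3).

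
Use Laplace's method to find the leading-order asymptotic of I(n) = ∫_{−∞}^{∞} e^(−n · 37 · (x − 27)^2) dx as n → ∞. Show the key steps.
I(n) = sqrt(π/(37n))

Here φ(x) = 37 · (x − 27)^2 has its unique minimum at x* = 27 with φ(x*) = 0 and φ''(x*) = 74. Laplace's method gives
  I(n) ~ e^(−n φ(x*)) · sqrt(2π / (n · φ''(x*))) = sqrt(2π / (74n)) = sqrt(π/(37n)).
This is exact: substituting u = (x − 27)·sqrt(37n) gives I(n) = (1/sqrt(37n)) ∫_{−∞}^{∞} e^(−u^2) du = sqrt(π/(37n)).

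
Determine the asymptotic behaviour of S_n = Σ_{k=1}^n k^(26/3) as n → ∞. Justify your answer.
S_n ~ (3/29) · n^(29/3)

Integral comparison: Σ_{k=1}^n k^(26/3) = ∫_0^n x^(26/3) dx + O(n^(26/3)). The integral is n^(1 + 26/3) / (1 + 26/3) = n^((26+3)/3) / ((26+3)/3) = (3/29) · n^(29/3).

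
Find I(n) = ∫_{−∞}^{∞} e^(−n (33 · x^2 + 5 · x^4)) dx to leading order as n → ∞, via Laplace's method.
I(n) ~ sqrt(π/(33n))

φ(x) = 33 · x^2 + 5 · x^4 has its unique global minimum at x* = 0 (since φ'(x) = 66x + 20x^3 = 0 only at x = 0 for real x with both coefficients positive, and φ → ∞ as |x| → ∞). At x* = 0, φ(0) = 0 and φ''(0) = 66. Laplace's method then gives
  I(n) ~ sqrt(2π / (n · φ''(0))) · e^(−n φ(0)) = sqrt(2π / (66n)) = sqrt(π/(33n)).
The 5 · x^4 term contributes only at subleading order (an O(1/n) relative correction).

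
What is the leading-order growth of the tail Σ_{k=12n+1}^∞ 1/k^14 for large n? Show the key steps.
Σ_{k>12n} 1/k^14 ~ 1/(13 · (12n)^13)

Compare to the integral: ∫_{12n}^∞ x^(−14) dx = [−x^(−13)/13]_{12n}^∞ = 1/((14−1)·(12n)^13). Euler-Maclaurin then gives
  Σ_{k>12n} 1/k^14 = ∫_{12n}^∞ dx/x^14 − 1/(2·(12n)^14) + O(1/(12n)^15).
(Equivalently this is ζ(14) − Σ_{k≤12n} 1/k^14.)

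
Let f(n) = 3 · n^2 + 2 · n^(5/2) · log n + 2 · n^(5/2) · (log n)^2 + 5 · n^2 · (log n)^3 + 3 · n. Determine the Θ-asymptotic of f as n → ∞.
f(n) ∈ Θ(n^(5/2) · (log n)^2)

Compare the terms by growth order. For large n, n^a · (log n)^b dominates n^a' · (log n)^b' iff a > a', or (a = a' and b > b'). Ranking the 5 terms shows the dominant one is 2 · n^(5/2) · (log n)^2. Hence f(n) ∈ Θ(n^(5/2) · (log n)^2).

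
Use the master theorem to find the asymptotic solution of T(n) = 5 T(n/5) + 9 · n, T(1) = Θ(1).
T(n) = Θ(n log n)

log_5 5 = 1, and f(n) = 9 · n = Θ(n^(log_5 5)). This is Case 2 of the master theorem: T(n) = Θ(f(n) · log n) = Θ(n log n).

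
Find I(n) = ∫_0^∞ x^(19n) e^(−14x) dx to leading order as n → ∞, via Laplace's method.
I(n) ~ (sqrt(2π·19n) / 14) · (19n/(14e))^(19n)

Write the integrand as exp(19n ln x − 14x) and set f(x) = 19n ln x − 14x. Then f'(x) = 19n/x − 14 = 0 at x* = 19n/14, and f''(x*) = −19n/x*^2 = −14^2/(19n). Laplace's method (interior maximum) gives
  I(n) ~ e^(f(x*)) · sqrt(2π / |f''(x*)|)
        = exp(19n ln(19n/14) − 19n) · sqrt(2π · 19n / 14^2)
        = (19n/14)^(19n) e^(−19n) · sqrt(2π·19n) / 14
        = (sqrt(2π·19n) / 14) · (19n/(14e))^(19n).
This matches Γ(19n+1)/14^(19n+1) with Stirling applied to Γ.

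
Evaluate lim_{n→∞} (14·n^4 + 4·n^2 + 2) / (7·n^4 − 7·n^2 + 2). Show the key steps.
lim = 14/7 = 2

For large n the leading n^4 terms dominate both numerator and denominator. Dividing top and bottom by n^4, every other term tends to 0, leaving 14/7 = 2.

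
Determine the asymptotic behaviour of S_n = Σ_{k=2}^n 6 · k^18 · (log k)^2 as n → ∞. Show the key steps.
S_n ~ 6 · n^19 · (log n)^2 / 19

By integral comparison, S_n = ∫_1^n 6 · x^18 · (log x)^2 dx + O(n^18 · (log n)^2). For the integral, the leading term of ∫_1^n x^18 (log x)^2 dx is n^19/19 · (log n)^2 (by repeated integration by parts; each step lowers the log-exponent and produces a relatively O(1/log n) correction). Hence S_n ~ 6 · n^19 · (log n)^2 / 19.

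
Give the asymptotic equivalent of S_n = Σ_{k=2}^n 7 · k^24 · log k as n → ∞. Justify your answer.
S_n ~ 7 · n^25 log n / 25 − 7 · n^25 / 625

By integral comparison, S_n = ∫_1^n 7 · x^24 · log x dx + O(n^24 · log n). For the integral, ∫ x^24 log x dx = n^25 log n / 25 − n^25/625 (integration by parts). Hence S_n ~ 7 · n^25 log n / 25 − 7 · n^25 / 625.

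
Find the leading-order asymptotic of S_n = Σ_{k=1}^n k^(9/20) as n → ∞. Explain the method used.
S_n ~ (20/29) · n^(29/20)

Integral comparison: Σ_{k=1}^n k^(9/20) = ∫_0^n x^(9/20) dx + O(n^(9/20)). The integral is n^(1 + 9/20) / (1 + 9/20) = n^((9+20)/20) / ((9+20)/20) = (20/29) · n^(29/20).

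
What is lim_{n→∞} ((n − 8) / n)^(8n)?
lim = e^(−64)

Rewrite as (1 − 8/n)^(8n). By the standard limit (1 + x/n)^n → e^x, we have (1 − 8/n)^n → e^(−8), and raising to the 8th power gives e^(−64).
More precisely, ln[(1 − 8/n)^(8n)] = 8n · ln(1 − 8/n) = 8n · (-8/n + O(1/n^2)) = -64 + O(1/n) → -64.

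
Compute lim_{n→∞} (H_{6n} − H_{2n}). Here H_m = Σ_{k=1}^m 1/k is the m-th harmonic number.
lim = ln(6/2) = ln 3

Euler-Maclaurin gives H_m = ln m + γ + 1/(2m) + O(1/m^2). The γ and O(1/m) terms cancel in the difference:
  H_{6n} − H_{2n} = ln(6n) − ln(2n) + O(1/n) = ln(6/2) + O(1/n).
Hence the limit is ln(6/2) = ln 3.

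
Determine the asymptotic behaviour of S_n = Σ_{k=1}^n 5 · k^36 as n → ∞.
S_n ~ 5 · n^37 / 37

By integral comparison (Euler-Maclaurin), Σ_{k=1}^n 5 · k^36 = 5 · ∫_0^n x^36 dx + O(n^36) = 5 · n^37/37 + O(n^36). (Equivalently, Faulhaber's formula gives the same leading term.)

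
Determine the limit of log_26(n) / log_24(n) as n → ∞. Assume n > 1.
lim = ln(24) / ln(26) = log_26(24)

Change of base: log_26(n) = ln n / ln 26 and log_24(n) = ln n / ln 24. The ratio is (ln n / ln 26) · (ln 24 / ln n) = ln 24 / ln 26, a constant independent of n. So the limit is ln 24 / ln 26 = log_26(24).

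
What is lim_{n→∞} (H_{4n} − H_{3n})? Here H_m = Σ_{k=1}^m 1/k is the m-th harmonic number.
lim = ln(4/3)

Euler-Maclaurin gives H_m = ln m + γ + 1/(2m) + O(1/m^2). The γ and O(1/m) terms cancel in the difference:
  H_{4n} − H_{3n} = ln(4n) − ln(3n) + O(1/n) = ln(4/3) + O(1/n).
Hence the limit is ln(4/3).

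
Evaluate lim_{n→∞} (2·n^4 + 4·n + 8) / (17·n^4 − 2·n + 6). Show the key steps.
lim = 2/17

For large n the leading n^4 terms dominate both numerator and denominator. Dividing top and bottom by n^4, every other term tends to 0, leaving 2/17.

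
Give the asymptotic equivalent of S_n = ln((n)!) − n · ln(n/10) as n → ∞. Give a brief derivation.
S_n ~ n · (ln 10 − 1) + O(ln n)

Stirling: ln((n)!) = n ln(n) − n + O(ln n).
  S_n = n ln(n) − n − n ln(n/10) + O(ln n)
      = n ln(n) − n ln n + n ln 10 − n + O(ln n)
      = n ln 10 − n + O(ln n)
      = n (ln 10 − 1) + O(ln n).
Numerically ln(10) − 1 ≈ 1.3026.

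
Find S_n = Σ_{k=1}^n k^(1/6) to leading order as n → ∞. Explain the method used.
S_n ~ (6/7) · n^(7/6)

Integral comparison: Σ_{k=1}^n k^(1/6) = ∫_0^n x^(1/6) dx + O(n^(1/6)). The integral is n^(1 + 1/6) / (1 + 1/6) = n^((1+6)/6) / ((1+6)/6) = (6/7) · n^(7/6).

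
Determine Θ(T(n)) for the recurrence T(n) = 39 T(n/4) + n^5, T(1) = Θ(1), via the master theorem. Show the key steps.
T(n) = Θ(n^5)

log_4 39 ≈ 2.643. f(n) = n^5 dominates n^(log_4 39) since 5 > 2.643, and the regularity condition a·f(n/b) = 39·(n/4)^5 = (39/1024)·n^5 ≤ c·f(n) holds with c = 39/1024 ≈ 0.0381 < 1. So this is Case 3: T(n) = Θ(f(n)) = Θ(n^5).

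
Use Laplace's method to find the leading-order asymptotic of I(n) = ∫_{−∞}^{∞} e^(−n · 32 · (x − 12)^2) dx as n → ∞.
I(n) = sqrt(π/(32n))

Here φ(x) = 32 · (x − 12)^2 has its unique minimum at x* = 12 with φ(x*) = 0 and φ''(x*) = 64. Laplace's method gives
  I(n) ~ e^(−n φ(x*)) · sqrt(2π / (n · φ''(x*))) = sqrt(2π / (64n)) = sqrt(π/(32n)).
This is exact: substituting u = (x − 12)·sqrt(32n) gives I(n) = (1/sqrt(32n)) ∫_{−∞}^{∞} e^(−u^2) du = sqrt(π/(32n)).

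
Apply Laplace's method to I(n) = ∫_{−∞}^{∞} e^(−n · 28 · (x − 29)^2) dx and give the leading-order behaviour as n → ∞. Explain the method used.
I(n) = sqrt(π/(28n))

Here φ(x) = 28 · (x − 29)^2 has its unique minimum at x* = 29 with φ(x*) = 0 and φ''(x*) = 56. Laplace's method gives
  I(n) ~ e^(−n φ(x*)) · sqrt(2π / (n · φ''(x*))) = sqrt(2π / (56n)) = sqrt(π/(28n)).
This is exact: substituting u = (x − 29)·sqrt(28n) gives I(n) = (1/sqrt(28n)) ∫_{−∞}^{∞} e^(−u^2) du = sqrt(π/(28n)).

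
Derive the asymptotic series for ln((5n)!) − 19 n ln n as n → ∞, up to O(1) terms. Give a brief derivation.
ln((5n)!) − 19 n ln n = −14 n ln n + 5(ln 5 − 1) n + (1/2) ln(2π·5n) + O(1/n)

Stirling: ln((5n)!) = 5n ln(5n) − 5n + (1/2) ln(2π·5n) + O(1/n).
Expand 5n ln(5n) = 5n (ln n + ln 5) = 5n ln n + 5n ln 5.
Subtract 19n ln n: leading term is (5 − 19) n ln n = −14 n ln n. The next term is 5n ln 5 − 5n = 5(ln 5 − 1) n. Then the (1/2) ln(2π·5n) correction.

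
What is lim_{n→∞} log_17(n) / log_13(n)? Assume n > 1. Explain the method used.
lim = ln(13) / ln(17) = log_17(13)

Change of base: log_17(n) = ln n / ln 17 and log_13(n) = ln n / ln 13. The ratio is (ln n / ln 17) · (ln 13 / ln n) = ln 13 / ln 17, a constant independent of n. So the limit is ln 13 / ln 17 = log_17(13).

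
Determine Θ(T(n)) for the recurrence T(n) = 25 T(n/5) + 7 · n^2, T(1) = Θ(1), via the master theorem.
T(n) = Θ(n^2 log n)

log_5 25 = 2, and f(n) = 7 · n^2 = Θ(n^(log_5 25)). This is Case 2 of the master theorem: T(n) = Θ(f(n) · log n) = Θ(n^2 log n).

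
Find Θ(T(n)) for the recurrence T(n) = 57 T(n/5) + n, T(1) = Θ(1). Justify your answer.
T(n) = Θ(n^(log_5 57))

Master theorem: compare f(n) = n to n^(log_5 57) where log_5 57 ≈ 2.512. Since 1 < log_5 57, we have f(n) = O(n^(log_5 57 − ε)) for some ε > 0 — Case 1. Hence T(n) = Θ(n^(log_5 57)).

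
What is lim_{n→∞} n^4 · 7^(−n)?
lim = 0

Exponentials with base > 1 dominate every fixed polynomial: for any fixed c, n^c / 7^n → 0 as n → ∞ (e.g. by the ratio test, or by writing 7^n = e^(n ln 7) and noting e^(n ln 7) / n^c → ∞). Hence n^4 · 7^(−n) = n^4 / 7^n → 0.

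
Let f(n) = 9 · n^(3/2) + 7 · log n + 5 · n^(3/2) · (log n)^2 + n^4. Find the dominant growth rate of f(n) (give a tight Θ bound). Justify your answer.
f(n) ∈ Θ(n^4)

Compare the terms by growth order. For large n, n^a · (log n)^b dominates n^a' · (log n)^b' iff a > a', or (a = a' and b > b'). Ranking the 4 terms shows the dominant one is n^4. Hence f(n) ∈ Θ(n^4).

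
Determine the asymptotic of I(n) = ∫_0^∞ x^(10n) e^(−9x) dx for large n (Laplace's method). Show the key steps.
I(n) ~ (sqrt(2π·10n) / 9) · (10n/(9e))^(10n)

Write the integrand as exp(10n ln x − 9x) and set f(x) = 10n ln x − 9x. Then f'(x) = 10n/x − 9 = 0 at x* = 10n/9, and f''(x*) = −10n/x*^2 = −9^2/(10n). Laplace's method (interior maximum) gives
  I(n) ~ e^(f(x*)) · sqrt(2π / |f''(x*)|)
        = exp(10n ln(10n/9) − 10n) · sqrt(2π · 10n / 9^2)
        = (10n/9)^(10n) e^(−10n) · sqrt(2π·10n) / 9
        = (sqrt(2π·10n) / 9) · (10n/(9e))^(10n).
This matches Γ(10n+1)/9^(10n+1) with Stirling applied to Γ.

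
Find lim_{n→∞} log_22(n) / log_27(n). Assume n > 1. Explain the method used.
lim = ln(27) / ln(22) = log_22(27)

Change of base: log_22(n) = ln n / ln 22 and log_27(n) = ln n / ln 27. The ratio is (ln n / ln 22) · (ln 27 / ln n) = ln 27 / ln 22, a constant independent of n. So the limit is ln 27 / ln 22 = log_22(27).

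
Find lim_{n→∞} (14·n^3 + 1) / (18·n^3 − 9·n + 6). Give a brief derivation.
lim = 14/18 = 7/9

For large n the leading n^3 terms dominate both numerator and denominator. Dividing top and bottom by n^3, every other term tends to 0, leaving 14/18 = 7/9.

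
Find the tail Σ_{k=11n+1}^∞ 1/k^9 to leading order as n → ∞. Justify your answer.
Σ_{k>11n} 1/k^9 ~ 1/(8 · (11n)^8)

Compare to the integral: ∫_{11n}^∞ x^(−9) dx = [−x^(−8)/8]_{11n}^∞ = 1/((9−1)·(11n)^8). Euler-Maclaurin then gives
  Σ_{k>11n} 1/k^9 = ∫_{11n}^∞ dx/x^9 − 1/(2·(11n)^9) + O(1/(11n)^10).
(Equivalently this is ζ(9) − Σ_{k≤11n} 1/k^9.)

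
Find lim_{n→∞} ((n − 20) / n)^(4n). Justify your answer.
lim = e^(−80)

Rewrite as (1 − 20/n)^(4n). By the standard limit (1 + x/n)^n → e^x, we have (1 − 20/n)^n → e^(−20), and raising to the 4th power gives e^(−80).
More precisely, ln[(1 − 20/n)^(4n)] = 4n · ln(1 − 20/n) = 4n · (-20/n + O(1/n^2)) = -80 + O(1/n) → -80.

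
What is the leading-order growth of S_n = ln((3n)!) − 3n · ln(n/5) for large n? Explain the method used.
S_n ~ 3n · (ln 15 − 1) + O(ln n)

Stirling: ln((3n)!) = 3n ln(3n) − 3n + O(ln n).
  S_n = 3n ln(3n) − 3n − 3n ln(n/5) + O(ln n)
      = 3n ln(3n) − 3n ln n + 3n ln 5 − 3n + O(ln n)
      = 3n ln 3 + 3n ln 5 − 3n + O(ln n)
      = 3n (ln 15 − 1) + O(ln n).
Numerically ln(15) − 1 ≈ 1.7081.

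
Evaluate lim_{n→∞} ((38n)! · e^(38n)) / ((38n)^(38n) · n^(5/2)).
lim = 0

Stirling: (38n)! ~ sqrt(2π·38n) · (38n/e)^(38n). Hence
  (38n)! · e^(38n) / (38n)^(38n) ~ sqrt(2π·38n).
Dividing by n^(5/2): sqrt(2π·38n) / n^(5/2) = sqrt(2π·38) · n^((1−5)/2), so the expression behaves like sqrt(2π·38) · n^((1−5)/2) → 0.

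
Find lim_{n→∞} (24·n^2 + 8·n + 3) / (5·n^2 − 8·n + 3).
lim = 24/5

For large n the leading n^2 terms dominate both numerator and denominator. Dividing top and bottom by n^2, every other term tends to 0, leaving 24/5.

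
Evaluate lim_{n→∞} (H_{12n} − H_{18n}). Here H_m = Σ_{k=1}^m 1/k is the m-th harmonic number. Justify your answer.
lim = ln(12/18) = ln(2/3)

Euler-Maclaurin gives H_m = ln m + γ + 1/(2m) + O(1/m^2). The γ and O(1/m) terms cancel in the difference:
  H_{12n} − H_{18n} = ln(12n) − ln(18n) + O(1/n) = ln(12/18) + O(1/n).
Hence the limit is ln(12/18) = ln(2/3).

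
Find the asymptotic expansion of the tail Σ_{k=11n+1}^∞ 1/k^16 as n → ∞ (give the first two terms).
Σ_{k>11n} 1/k^16 = 1/(15 · (11n)^15) − 1/(2 · (11n)^16) + O(1/(11n)^17)

Compare to the integral: ∫_{11n}^∞ x^(−16) dx = [−x^(−15)/15]_{11n}^∞ = 1/((16−1)·(11n)^15). The Euler-Maclaurin correction adds −f(11n)/2 = −1/(2·(11n)^16). Euler-Maclaurin then gives
  Σ_{k>11n} 1/k^16 = ∫_{11n}^∞ dx/x^16 − 1/(2·(11n)^16) + O(1/(11n)^17).
(Equivalently this is ζ(16) − Σ_{k≤11n} 1/k^16.)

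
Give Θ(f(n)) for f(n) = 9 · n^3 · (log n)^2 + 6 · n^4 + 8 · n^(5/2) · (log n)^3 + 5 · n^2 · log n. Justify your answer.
f(n) ∈ Θ(n^4)

Compare the terms by growth order. For large n, n^a · (log n)^b dominates n^a' · (log n)^b' iff a > a', or (a = a' and b > b'). Ranking the 4 terms shows the dominant one is 6 · n^4. Hence f(n) ∈ Θ(n^4).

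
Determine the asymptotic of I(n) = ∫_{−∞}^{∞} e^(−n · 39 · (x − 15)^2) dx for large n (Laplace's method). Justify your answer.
I(n) = sqrt(π/(39n))

Here φ(x) = 39 · (x − 15)^2 has its unique minimum at x* = 15 with φ(x*) = 0 and φ''(x*) = 78. Laplace's method gives
  I(n) ~ e^(−n φ(x*)) · sqrt(2π / (n · φ''(x*))) = sqrt(2π / (78n)) = sqrt(π/(39n)).
This is exact: substituting u = (x − 15)·sqrt(39n) gives I(n) = (1/sqrt(39n)) ∫_{−∞}^{∞} e^(−u^2) du = sqrt(π/(39n)).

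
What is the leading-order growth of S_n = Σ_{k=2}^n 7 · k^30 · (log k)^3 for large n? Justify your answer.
S_n ~ 7 · n^31 · (log n)^3 / 31

By integral comparison, S_n = ∫_1^n 7 · x^30 · (log x)^3 dx + O(n^30 · (log n)^3). For the integral, the leading term of ∫_1^n x^30 (log x)^3 dx is n^31/31 · (log n)^3 (by repeated integration by parts; each step lowers the log-exponent and produces a relatively O(1/log n) correction). Hence S_n ~ 7 · n^31 · (log n)^3 / 31.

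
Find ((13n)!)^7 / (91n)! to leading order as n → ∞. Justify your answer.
((13n)!)^7/(91n)! ~ ((2π·13n)^(6/2) / sqrt(7)) · 7^(−7·13n)  →  0

Write N = 13n. Stirling: N! ~ sqrt(2π N)(N/e)^N and (7N)! ~ sqrt(2π·7N)·(7N/e)^(7N).
  (N!)^7/(7N)! ~ (2π N)^(7/2) (N/e)^(7N) / [sqrt(2π·7N) (7N/e)^(7N)]
     = (2π N)^(7/2) / sqrt(2π·7N) · (N/(7N))^(7N)
     = (2π N)^((7−1)/2) / sqrt(7) · 7^(−7N).
Since 7^7 > 1, the factor 7^(−7N) decays exponentially, so the ratio → 0. Substituting N = 13n gives the stated form.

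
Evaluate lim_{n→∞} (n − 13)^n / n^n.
lim = e^(−13)

Rewrite as (1 − 13/n)^(n). By the standard limit (1 + x/n)^n → e^x, we have (1 − 13/n)^n → e^(−13), and raising to the 1st power gives e^(−13).
More precisely, ln[(1 − 13/n)^(n)] = n · ln(1 − 13/n) = n · (-13/n + O(1/n^2)) = -13 + O(1/n) → -13.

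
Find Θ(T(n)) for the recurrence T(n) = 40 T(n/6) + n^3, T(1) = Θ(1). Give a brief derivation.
T(n) = Θ(n^3)

log_6 40 ≈ 2.059. f(n) = n^3 dominates n^(log_6 40) since 3 > 2.059, and the regularity condition a·f(n/b) = 40·(n/6)^3 = (40/216)·n^3 ≤ c·f(n) holds with c = 40/216 ≈ 0.185 < 1. So this is Case 3: T(n) = Θ(f(n)) = Θ(n^3).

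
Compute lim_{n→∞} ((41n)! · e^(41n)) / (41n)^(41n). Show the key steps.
lim = ∞

Stirling: (41n)! ~ sqrt(2π·41n) · (41n/e)^(41n). Hence
  (41n)! · e^(41n) / (41n)^(41n) ~ sqrt(2π·41n) = sqrt(2π·41) · sqrt(n) → ∞.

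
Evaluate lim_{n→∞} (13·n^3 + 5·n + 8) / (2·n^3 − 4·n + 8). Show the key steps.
lim = 13/2

For large n the leading n^3 terms dominate both numerator and denominator. Dividing top and bottom by n^3, every other term tends to 0, leaving 13/2.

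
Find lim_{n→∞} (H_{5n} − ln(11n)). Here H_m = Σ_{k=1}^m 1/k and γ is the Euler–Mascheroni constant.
lim = ln(5/11) + γ

By Euler-Maclaurin, H_m = ln m + γ + O(1/m). So
  H_{5n} − ln(11n) = ln(5n) + γ − ln(11n) + O(1/n)
                       = ln(5/11) + γ + O(1/n).
Hence the limit is ln(5/11) + γ.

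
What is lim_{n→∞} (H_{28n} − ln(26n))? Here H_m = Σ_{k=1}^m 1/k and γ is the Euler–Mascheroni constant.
lim = ln(14/13) + γ

By Euler-Maclaurin, H_m = ln m + γ + O(1/m). So
  H_{28n} − ln(26n) = ln(28n) + γ − ln(26n) + O(1/n)
                       = ln(28/26) + γ + O(1/n).
Hence the limit is ln(28/26) + γ (= ln(14/13)).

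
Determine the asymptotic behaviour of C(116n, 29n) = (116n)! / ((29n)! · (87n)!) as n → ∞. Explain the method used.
C(116n, 29n) ~ (256/27)^(29n) · sqrt(2/(3π·29n))

Write N = 29n. Apply Stirling to each factorial:
  (4N)! ~ sqrt(2π·4N) · (4N/e)^(4N),
  N! ~ sqrt(2π N) · (N/e)^N,
  (3N)! ~ sqrt(2π·3N) · (3N/e)^(3N).
The exponential factors combine to (4N)^(4N) / (N^N · (3N)^(3N)) = 4^(4N)/3^(3N) = (4^4/3^3)^N = (256/27)^N.
The square-root prefactors combine to sqrt(2π·4N) / (sqrt(2π N)·sqrt(2π·3N)) = sqrt(4 / (2π·3·N)) = sqrt(2/(3π·29n)).
Substituting N = 29n: C(116n, 29n) ~ (256/27)^(29n) · sqrt(2/(3π·29n)).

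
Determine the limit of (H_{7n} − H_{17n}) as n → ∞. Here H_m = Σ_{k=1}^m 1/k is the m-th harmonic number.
lim = ln(7/17)

Euler-Maclaurin gives H_m = ln m + γ + 1/(2m) + O(1/m^2). The γ and O(1/m) terms cancel in the difference:
  H_{7n} − H_{17n} = ln(7n) − ln(17n) + O(1/n) = ln(7/17) + O(1/n).
Hence the limit is ln(7/17).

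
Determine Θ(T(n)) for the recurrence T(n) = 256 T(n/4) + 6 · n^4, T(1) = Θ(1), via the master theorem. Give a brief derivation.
T(n) = Θ(n^4 log n)

log_4 256 = 4, and f(n) = 6 · n^4 = Θ(n^(log_4 256)). This is Case 2 of the master theorem: T(n) = Θ(f(n) · log n) = Θ(n^4 log n).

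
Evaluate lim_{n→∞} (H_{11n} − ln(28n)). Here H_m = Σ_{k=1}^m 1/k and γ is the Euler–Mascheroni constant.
lim = ln(11/28) + γ

By Euler-Maclaurin, H_m = ln m + γ + O(1/m). So
  H_{11n} − ln(28n) = ln(11n) + γ − ln(28n) + O(1/n)
                       = ln(11/28) + γ + O(1/n).
Hence the limit is ln(11/28) + γ.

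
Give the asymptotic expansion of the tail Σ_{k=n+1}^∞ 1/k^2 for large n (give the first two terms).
Σ_{k>n} 1/k^2 = 1/(1 · n) − 1/(2 · n^2) + O(1/n^3)

Compare to the integral: ∫_{n}^∞ x^(−2) dx = [−x^(−1)/1]_{n}^∞ = 1/((2−1)·n). The Euler-Maclaurin correction adds −f(n)/2 = −1/(2·n^2). Euler-Maclaurin then gives
  Σ_{k>n} 1/k^2 = ∫_{n}^∞ dx/x^2 − 1/(2·n^2) + O(1/n^3).
(Equivalently this is ζ(2) − Σ_{k≤n} 1/k^2.)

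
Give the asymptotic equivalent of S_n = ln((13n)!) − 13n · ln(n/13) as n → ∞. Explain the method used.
S_n ~ 13n · (ln 169 − 1) + O(ln n)

Stirling: ln((13n)!) = 13n ln(13n) − 13n + O(ln n).
  S_n = 13n ln(13n) − 13n − 13n ln(n/13) + O(ln n)
      = 13n ln(13n) − 13n ln n + 13n ln 13 − 13n + O(ln n)
      = 13n ln 13 + 13n ln 13 − 13n + O(ln n)
      = 13n (ln 169 − 1) + O(ln n).
Numerically ln(169) − 1 ≈ 4.1299.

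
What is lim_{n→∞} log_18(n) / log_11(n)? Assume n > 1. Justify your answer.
lim = ln(11) / ln(18) = log_18(11)

Change of base: log_18(n) = ln n / ln 18 and log_11(n) = ln n / ln 11. The ratio is (ln n / ln 18) · (ln 11 / ln n) = ln 11 / ln 18, a constant independent of n. So the limit is ln 11 / ln 18 = log_18(11).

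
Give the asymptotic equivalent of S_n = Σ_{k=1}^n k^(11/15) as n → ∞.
S_n ~ (15/26) · n^(26/15)

Integral comparison: Σ_{k=1}^n k^(11/15) = ∫_0^n x^(11/15) dx + O(n^(11/15)). The integral is n^(1 + 11/15) / (1 + 11/15) = n^((11+15)/15) / ((11+15)/15) = (15/26) · n^(26/15).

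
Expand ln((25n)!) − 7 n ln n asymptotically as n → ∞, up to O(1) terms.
ln((25n)!) − 7 n ln n = 18 n ln n + 25(ln 25 − 1) n + (1/2) ln(2π·25n) + O(1/n)

Stirling: ln((25n)!) = 25n ln(25n) − 25n + (1/2) ln(2π·25n) + O(1/n).
Expand 25n ln(25n) = 25n (ln n + ln 25) = 25n ln n + 25n ln 25.
Subtract 7n ln n: leading term is (25 − 7) n ln n = 18 n ln n. The next term is 25n ln 25 − 25n = 25(ln 25 − 1) n. Then the (1/2) ln(2π·25n) correction.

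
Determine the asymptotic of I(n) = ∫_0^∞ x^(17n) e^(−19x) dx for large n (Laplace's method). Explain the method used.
I(n) ~ (sqrt(2π·17n) / 19) · (17n/(19e))^(17n)

Write the integrand as exp(17n ln x − 19x) and set f(x) = 17n ln x − 19x. Then f'(x) = 17n/x − 19 = 0 at x* = 17n/19, and f''(x*) = −17n/x*^2 = −19^2/(17n). Laplace's method (interior maximum) gives
  I(n) ~ e^(f(x*)) · sqrt(2π / |f''(x*)|)
        = exp(17n ln(17n/19) − 17n) · sqrt(2π · 17n / 19^2)
        = (17n/19)^(17n) e^(−17n) · sqrt(2π·17n) / 19
        = (sqrt(2π·17n) / 19) · (17n/(19e))^(17n).
This matches Γ(17n+1)/19^(17n+1) with Stirling applied to Γ.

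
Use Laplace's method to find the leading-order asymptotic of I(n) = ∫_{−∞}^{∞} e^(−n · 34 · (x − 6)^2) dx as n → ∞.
I(n) = sqrt(π/(34n))

Here φ(x) = 34 · (x − 6)^2 has its unique minimum at x* = 6 with φ(x*) = 0 and φ''(x*) = 68. Laplace's method gives
  I(n) ~ e^(−n φ(x*)) · sqrt(2π / (n · φ''(x*))) = sqrt(2π / (68n)) = sqrt(π/(34n)).
This is exact: substituting u = (x − 6)·sqrt(34n) gives I(n) = (1/sqrt(34n)) ∫_{−∞}^{∞} e^(−u^2) du = sqrt(π/(34n)).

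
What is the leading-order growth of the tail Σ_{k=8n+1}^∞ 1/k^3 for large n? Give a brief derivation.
Σ_{k>8n} 1/k^3 ~ 1/(2 · (8n)^2)

Compare to the integral: ∫_{8n}^∞ x^(−3) dx = [−x^(−2)/2]_{8n}^∞ = 1/((3−1)·(8n)^2). Euler-Maclaurin then gives
  Σ_{k>8n} 1/k^3 = ∫_{8n}^∞ dx/x^3 − 1/(2·(8n)^3) + O(1/(8n)^4).
(Equivalently this is ζ(3) − Σ_{k≤8n} 1/k^3.)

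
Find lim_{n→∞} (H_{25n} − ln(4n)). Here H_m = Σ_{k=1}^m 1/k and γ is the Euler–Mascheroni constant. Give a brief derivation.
lim = ln(25/4) + γ

By Euler-Maclaurin, H_m = ln m + γ + O(1/m). So
  H_{25n} − ln(4n) = ln(25n) + γ − ln(4n) + O(1/n)
                       = ln(25/4) + γ + O(1/n).
Hence the limit is ln(25/4) + γ.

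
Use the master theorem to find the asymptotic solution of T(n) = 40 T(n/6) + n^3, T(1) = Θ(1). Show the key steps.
T(n) = Θ(n^3)

log_6 40 ≈ 2.059. f(n) = n^3 dominates n^(log_6 40) since 3 > 2.059, and the regularity condition a·f(n/b) = 40·(n/6)^3 = (40/216)·n^3 ≤ c·f(n) holds with c = 40/216 ≈ 0.185 < 1. So this is Case 3: T(n) = Θ(f(n)) = Θ(n^3).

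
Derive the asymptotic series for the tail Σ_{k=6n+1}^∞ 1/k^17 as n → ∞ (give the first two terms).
Σ_{k>6n} 1/k^17 = 1/(16 · (6n)^16) − 1/(2 · (6n)^17) + O(1/(6n)^18)

Compare to the integral: ∫_{6n}^∞ x^(−17) dx = [−x^(−16)/16]_{6n}^∞ = 1/((17−1)·(6n)^16). The Euler-Maclaurin correction adds −f(6n)/2 = −1/(2·(6n)^17). Euler-Maclaurin then gives
  Σ_{k>6n} 1/k^17 = ∫_{6n}^∞ dx/x^17 − 1/(2·(6n)^17) + O(1/(6n)^18).
(Equivalently this is ζ(17) − Σ_{k≤6n} 1/k^17.)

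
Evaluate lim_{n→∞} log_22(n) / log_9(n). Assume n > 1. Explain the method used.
lim = ln(9) / ln(22) = log_22(9)

Change of base: log_22(n) = ln n / ln 22 and log_9(n) = ln n / ln 9. The ratio is (ln n / ln 22) · (ln 9 / ln n) = ln 9 / ln 22, a constant independent of n. So the limit is ln 9 / ln 22 = log_22(9).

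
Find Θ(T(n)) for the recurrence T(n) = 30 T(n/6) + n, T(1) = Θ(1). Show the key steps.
T(n) = Θ(n^(log_6 30))

Master theorem: compare f(n) = n to n^(log_6 30) where log_6 30 ≈ 1.898. Since 1 < log_6 30, we have f(n) = O(n^(log_6 30 − ε)) for some ε > 0 — Case 1. Hence T(n) = Θ(n^(log_6 30)).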